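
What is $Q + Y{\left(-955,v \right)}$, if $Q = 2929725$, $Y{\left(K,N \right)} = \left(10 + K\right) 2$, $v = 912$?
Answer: $2927835$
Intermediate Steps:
$Y{\left(K,N \right)} = 20 + 2 K$
$Q + Y{\left(-955,v \right)} = 2929725 + \left(20 + 2 \left(-955\right)\right) = 2929725 + \left(20 - 1910\right) = 2929725 - 1890 = 2927835$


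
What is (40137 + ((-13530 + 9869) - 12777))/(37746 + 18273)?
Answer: 23699/56019 ≈ 0.42305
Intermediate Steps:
(40137 + ((-13530 + 9869) - 12777))/(37746 + 18273) = (40137 + (-3661 - 12777))/56019 = (40137 - 16438)*(1/56019) = 23699*(1/56019) = 23699/56019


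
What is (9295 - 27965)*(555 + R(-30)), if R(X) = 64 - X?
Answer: -12116830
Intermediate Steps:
(9295 - 27965)*(555 + R(-30)) = (9295 - 27965)*(555 + (64 - 1*(-30))) = -18670*(555 + (64 + 30)) = -18670*(555 + 94) = -18670*649 = -12116830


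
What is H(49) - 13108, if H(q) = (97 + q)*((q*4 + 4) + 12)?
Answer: 17844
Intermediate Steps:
H(q) = (16 + 4*q)*(97 + q) (H(q) = (97 + q)*((4*q + 4) + 12) = (97 + q)*((4 + 4*q) + 12) = (97 + q)*(16 + 4*q) = (16 + 4*q)*(97 + q))
H(49) - 13108 = (1552 + 4*49² + 404*49) - 13108 = (1552 + 4*2401 + 19796) - 13108 = (1552 + 9604 + 19796) - 13108 = 30952 - 13108 = 17844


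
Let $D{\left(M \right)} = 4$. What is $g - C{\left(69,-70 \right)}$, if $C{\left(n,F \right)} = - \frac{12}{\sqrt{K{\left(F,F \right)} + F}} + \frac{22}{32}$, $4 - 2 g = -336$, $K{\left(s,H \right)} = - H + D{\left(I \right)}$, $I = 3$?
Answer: $\frac{2805}{16} \approx 175.31$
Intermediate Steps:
$K{\left(s,H \right)} = 4 - H$ ($K{\left(s,H \right)} = - H + 4 = 4 - H$)
$g = 170$ ($g = 2 - -168 = 2 + 168 = 170$)
$C{\left(n,F \right)} = - \frac{85}{16}$ ($C{\left(n,F \right)} = - \frac{12}{\sqrt{\left(4 - F\right) + F}} + \frac{22}{32} = - \frac{12}{\sqrt{4}} + 22 \cdot \frac{1}{32} = - \frac{12}{2} + \frac{11}{16} = \left(-12\right) \frac{1}{2} + \frac{11}{16} = -6 + \frac{11}{16} = - \frac{85}{16}$)
$g - C{\left(69,-70 \right)} = 170 - - \frac{85}{16} = 170 + \frac{85}{16} = \frac{2805}{16}$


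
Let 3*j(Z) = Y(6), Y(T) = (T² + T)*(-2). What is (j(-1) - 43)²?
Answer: 5041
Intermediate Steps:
Y(T) = -2*T - 2*T² (Y(T) = (T + T²)*(-2) = -2*T - 2*T²)
j(Z) = -28 (j(Z) = (-2*6*(1 + 6))/3 = (-2*6*7)/3 = (⅓)*(-84) = -28)
(j(-1) - 43)² = (-28 - 43)² = (-71)² = 5041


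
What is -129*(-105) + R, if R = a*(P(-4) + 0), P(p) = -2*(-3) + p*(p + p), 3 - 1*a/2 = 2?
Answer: 13621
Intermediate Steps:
a = 2 (a = 6 - 2*2 = 6 - 4 = 2)
P(p) = 6 + 2*p² (P(p) = 6 + p*(2*p) = 6 + 2*p²)
R = 76 (R = 2*((6 + 2*(-4)²) + 0) = 2*((6 + 2*16) + 0) = 2*((6 + 32) + 0) = 2*(38 + 0) = 2*38 = 76)
-129*(-105) + R = -129*(-105) + 76 = 13545 + 76 = 13621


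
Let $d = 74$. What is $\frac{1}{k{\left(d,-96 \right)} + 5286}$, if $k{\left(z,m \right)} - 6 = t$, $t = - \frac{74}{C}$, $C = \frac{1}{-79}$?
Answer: $\frac{1}{11138} \approx 8.9783 \cdot 10^{-5}$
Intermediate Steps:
$C = - \frac{1}{79} \approx -0.012658$
$t = 5846$ ($t = - \frac{74}{- \frac{1}{79}} = \left(-74\right) \left(-79\right) = 5846$)
$k{\left(z,m \right)} = 5852$ ($k{\left(z,m \right)} = 6 + 5846 = 5852$)
$\frac{1}{k{\left(d,-96 \right)} + 5286} = \frac{1}{5852 + 5286} = \frac{1}{11138}$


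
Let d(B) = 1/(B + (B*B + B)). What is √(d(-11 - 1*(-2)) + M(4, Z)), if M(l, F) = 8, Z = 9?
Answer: √3535/21 ≈ 2.8312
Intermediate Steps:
d(B) = 1/(B² + 2*B) (d(B) = 1/(B + (B² + B)) = 1/(B + (B + B²)) = 1/(B² + 2*B))
√(d(-11 - 1*(-2)) + M(4, Z)) = √(1/((-11 - 1*(-2))*(2 + (-11 - 1*(-2)))) + 8) = √(1/((-11 + 2)*(2 + (-11 + 2))) + 8) = √(1/((-9)*(2 - 9)) + 8) = √(-⅑/(-7) + 8) = √(-⅑*(-⅐) + 8) = √(1/63 + 8) = √(505/63) = √3535/21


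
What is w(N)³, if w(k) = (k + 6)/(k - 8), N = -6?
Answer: 0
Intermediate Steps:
w(k) = (6 + k)/(-8 + k)
w(N)³ = ((6 - 6)/(-8 - 6))³ = (0/(-14))³ = (-1/14*0)³ = 0³ = 0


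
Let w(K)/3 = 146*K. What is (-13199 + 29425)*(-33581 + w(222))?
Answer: 1032866030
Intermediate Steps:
w(K) = 438*K (w(K) = 3*(146*K) = 438*K)
(-13199 + 29425)*(-33581 + w(222)) = (-13199 + 29425)*(-33581 + 438*222) = 16226*(-33581 + 97236) = 16226*63655 = 1032866030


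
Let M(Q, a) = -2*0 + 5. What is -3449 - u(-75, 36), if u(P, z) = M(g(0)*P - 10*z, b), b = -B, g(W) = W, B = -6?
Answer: -3454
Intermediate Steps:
b = 6 (b = -1*(-6) = 6)
M(Q, a) = 5 (M(Q, a) = 0 + 5 = 5)
u(P, z) = 5
-3449 - u(-75, 36) = -3449 - 1*5 = -3449 - 5 = -3454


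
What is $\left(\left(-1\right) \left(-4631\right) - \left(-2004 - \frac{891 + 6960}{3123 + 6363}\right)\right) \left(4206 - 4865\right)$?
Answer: $- \frac{13827458933}{3162} \approx -4.373 \cdot 10^{6}$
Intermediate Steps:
$\left(\left(-1\right) \left(-4631\right) - \left(-2004 - \frac{891 + 6960}{3123 + 6363}\right)\right) \left(4206 - 4865\right) = \left(4631 - \left(-2004 - \frac{2617}{3162}\right)\right) \left(-659\right) = \left(4631 + \left(\left(7851 \cdot \frac{1}{9486} + 16814\right) - 14810\right)\right) \left(-659\right) = \left(4631 + \left(\left(\frac{2617}{3162} + 16814\right) - 14810\right)\right) \left(-659\right) = \left(4631 + \left(\frac{53168485}{3162} - 14810\right)\right) \left(-659\right) = \left(4631 + \frac{6339265}{3162}\right) \left(-659\right) = \frac{20982487}{3162} \left(-659\right) = - \frac{13827458933}{3162}$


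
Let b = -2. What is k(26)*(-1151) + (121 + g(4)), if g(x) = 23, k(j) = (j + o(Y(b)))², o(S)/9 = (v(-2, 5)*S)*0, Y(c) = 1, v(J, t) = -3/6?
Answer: -777932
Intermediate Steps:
v(J, t) = -½ (v(J, t) = -3*⅙ = -½)
o(S) = 0 (o(S) = 9*(-S/2*0) = 9*0 = 0)
k(j) = j² (k(j) = (j + 0)² = j²)
k(26)*(-1151) + (121 + g(4)) = 26²*(-1151) + (121 + 23) = 676*(-1151) + 144 = -778076 + 144 = -777932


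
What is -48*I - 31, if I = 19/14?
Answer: -673/7 ≈ -96.143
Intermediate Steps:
I = 19/14 (I = 19*(1/14) = 19/14 ≈ 1.3571)
-48*I - 31 = -48*19/14 - 31 = -456/7 - 31 = -673/7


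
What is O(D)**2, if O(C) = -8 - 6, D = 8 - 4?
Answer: 196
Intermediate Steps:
D = 4
O(C) = -14
O(D)**2 = (-14)**2 = 196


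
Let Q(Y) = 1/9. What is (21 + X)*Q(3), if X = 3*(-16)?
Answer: -3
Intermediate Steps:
Q(Y) = ⅑
X = -48
(21 + X)*Q(3) = (21 - 48)*(⅑) = -27*⅑ = -3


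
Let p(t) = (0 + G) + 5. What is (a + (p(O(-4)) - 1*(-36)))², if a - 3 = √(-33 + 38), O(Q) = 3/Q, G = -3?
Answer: (41 + √5)² ≈ 1869.4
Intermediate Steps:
p(t) = 2 (p(t) = (0 - 3) + 5 = -3 + 5 = 2)
a = 3 + √5 (a = 3 + √(-33 + 38) = 3 + √5 ≈ 5.2361)
(a + (p(O(-4)) - 1*(-36)))² = ((3 + √5) + (2 - 1*(-36)))² = ((3 + √5) + (2 + 36))² = ((3 + √5) + 38)² = (41 + √5)²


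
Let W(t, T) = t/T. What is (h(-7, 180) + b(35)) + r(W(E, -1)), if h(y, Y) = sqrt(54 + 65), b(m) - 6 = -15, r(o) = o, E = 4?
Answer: -13 + sqrt(119) ≈ -2.0913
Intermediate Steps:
b(m) = -9 (b(m) = 6 - 15 = -9)
h(y, Y) = sqrt(119)
(h(-7, 180) + b(35)) + r(W(E, -1)) = (sqrt(119) - 9) + 4/(-1) = (-9 + sqrt(119)) + 4*(-1) = (-9 + sqrt(119)) - 4 = -13 + sqrt(119)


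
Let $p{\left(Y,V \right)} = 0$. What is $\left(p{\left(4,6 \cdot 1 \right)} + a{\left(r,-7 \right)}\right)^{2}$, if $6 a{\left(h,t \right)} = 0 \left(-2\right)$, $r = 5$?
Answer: $0$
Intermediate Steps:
$a{\left(h,t \right)} = 0$ ($a{\left(h,t \right)} = \frac{0 \left(-2\right)}{6} = \frac{1}{6} \cdot 0 = 0$)
$\left(p{\left(4,6 \cdot 1 \right)} + a{\left(r,-7 \right)}\right)^{2} = \left(0 + 0\right)^{2} = 0^{2} = 0$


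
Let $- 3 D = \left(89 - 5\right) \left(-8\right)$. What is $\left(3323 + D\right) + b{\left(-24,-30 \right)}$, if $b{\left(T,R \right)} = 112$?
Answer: $3659$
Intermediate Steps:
$D = 224$ ($D = - \frac{\left(89 - 5\right) \left(-8\right)}{3} = - \frac{84 \left(-8\right)}{3} = \left(- \frac{1}{3}\right) \left(-672\right) = 224$)
$\left(3323 + D\right) + b{\left(-24,-30 \right)} = \left(3323 + 224\right) + 112 = 3547 + 112 = 3659$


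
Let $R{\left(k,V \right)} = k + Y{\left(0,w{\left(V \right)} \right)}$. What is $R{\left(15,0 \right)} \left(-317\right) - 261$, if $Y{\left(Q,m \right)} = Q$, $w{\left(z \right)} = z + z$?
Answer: $-5016$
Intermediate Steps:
$w{\left(z \right)} = 2 z$
$R{\left(k,V \right)} = k$ ($R{\left(k,V \right)} = k + 0 = k$)
$R{\left(15,0 \right)} \left(-317\right) - 261 = 15 \left(-317\right) - 261 = -4755 - 261 = -5016$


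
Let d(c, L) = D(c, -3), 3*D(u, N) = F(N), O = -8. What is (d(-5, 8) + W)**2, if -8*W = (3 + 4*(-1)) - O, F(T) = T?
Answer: 225/64 ≈ 3.5156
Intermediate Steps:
D(u, N) = N/3
d(c, L) = -1 (d(c, L) = (1/3)*(-3) = -1)
W = -7/8 (W = -((3 + 4*(-1)) - 1*(-8))/8 = -((3 - 4) + 8)/8 = -(-1 + 8)/8 = -1/8*7 = -7/8 ≈ -0.87500)
(d(-5, 8) + W)**2 = (-1 - 7/8)**2 = (-15/8)**2 = 225/64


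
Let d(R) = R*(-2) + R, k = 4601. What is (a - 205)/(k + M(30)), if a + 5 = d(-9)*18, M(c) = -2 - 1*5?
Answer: -24/2297 ≈ -0.010448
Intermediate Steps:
d(R) = -R (d(R) = -2*R + R = -R)
M(c) = -7 (M(c) = -2 - 5 = -7)
a = 157 (a = -5 - 1*(-9)*18 = -5 + 9*18 = -5 + 162 = 157)
(a - 205)/(k + M(30)) = (157 - 205)/(4601 - 7) = -48/4594 = -48*1/4594 = -24/2297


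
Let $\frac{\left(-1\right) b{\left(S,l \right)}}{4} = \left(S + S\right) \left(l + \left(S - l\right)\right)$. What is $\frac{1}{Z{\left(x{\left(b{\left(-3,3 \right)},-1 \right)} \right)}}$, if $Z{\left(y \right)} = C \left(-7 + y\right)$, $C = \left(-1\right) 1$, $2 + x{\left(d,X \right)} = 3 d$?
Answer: $\frac{1}{225} \approx 0.0044444$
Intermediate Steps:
$b{\left(S,l \right)} = - 8 S^{2}$ ($b{\left(S,l \right)} = - 4 \left(S + S\right) \left(l + \left(S - l\right)\right) = - 4 \cdot 2 S S = - 4 \cdot 2 S^{2} = - 8 S^{2}$)
$x{\left(d,X \right)} = -2 + 3 d$
$C = -1$
$Z{\left(y \right)} = 7 - y$ ($Z{\left(y \right)} = - (-7 + y) = 7 - y$)
$\frac{1}{Z{\left(x{\left(b{\left(-3,3 \right)},-1 \right)} \right)}} = \frac{1}{7 - \left(-2 + 3 \left(- 8 \left(-3\right)^{2}\right)\right)} = \frac{1}{7 - \left(-2 + 3 \left(\left(-8\right) 9\right)\right)} = \frac{1}{7 - \left(-2 + 3 \left(-72\right)\right)} = \frac{1}{7 - \left(-2 - 216\right)} = \frac{1}{7 - -218} = \frac{1}{7 + 218} = \frac{1}{225}$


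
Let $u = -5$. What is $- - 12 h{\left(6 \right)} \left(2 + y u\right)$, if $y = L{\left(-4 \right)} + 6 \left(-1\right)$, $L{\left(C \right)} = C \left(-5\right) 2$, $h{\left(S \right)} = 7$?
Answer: $-14112$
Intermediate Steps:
$L{\left(C \right)} = - 10 C$ ($L{\left(C \right)} = - 5 C 2 = - 10 C$)
$y = 34$ ($y = \left(-10\right) \left(-4\right) + 6 \left(-1\right) = 40 - 6 = 34$)
$- - 12 h{\left(6 \right)} \left(2 + y u\right) = - \left(-12\right) 7 \left(2 + 34 \left(-5\right)\right) = - \left(-84\right) \left(2 - 170\right) = - \left(-84\right) \left(-168\right) = \left(-1\right) 14112 = -14112$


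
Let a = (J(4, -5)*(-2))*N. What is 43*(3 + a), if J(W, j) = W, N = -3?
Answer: 1161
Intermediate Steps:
a = 24 (a = (4*(-2))*(-3) = -8*(-3) = 24)
43*(3 + a) = 43*(3 + 24) = 43*27 = 1161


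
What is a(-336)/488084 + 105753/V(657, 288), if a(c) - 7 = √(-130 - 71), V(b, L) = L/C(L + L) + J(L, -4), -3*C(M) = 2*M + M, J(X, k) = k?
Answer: -34410898147/1464252 + I*√201/488084 ≈ -23501.0 + 2.9047e-5*I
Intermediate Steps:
C(M) = -M (C(M) = -(2*M + M)/3 = -M)
V(b, L) = -9/2 (V(b, L) = L/((-(L + L))) - 4 = L/((-2*L)) - 4 = L*(-1/(2*L)) - 4 = -½ - 4 = -9/2)
a(c) = 7 + I*√201 (a(c) = 7 + √(-130 - 71) = 7 + √(-201) = 7 + I*√201)
a(-336)/488084 + 105753/V(657, 288) = (7 + I*√201)/488084 + 105753/(-9/2) = (7 + I*√201)*(1/488084) + 105753*(-2/9) = (7/488084 + I*√201/488084) - 70502/3 = -34410898147/1464252 + I*√201/488084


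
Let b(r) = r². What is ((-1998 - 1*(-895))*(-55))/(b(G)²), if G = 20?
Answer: 12133/32000 ≈ 0.37916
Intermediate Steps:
((-1998 - 1*(-895))*(-55))/(b(G)²) = ((-1998 - 1*(-895))*(-55))/((20²)²) = ((-1998 + 895)*(-55))/(400²) = -1103*(-55)/160000 = 60665*(1/160000) = 12133/32000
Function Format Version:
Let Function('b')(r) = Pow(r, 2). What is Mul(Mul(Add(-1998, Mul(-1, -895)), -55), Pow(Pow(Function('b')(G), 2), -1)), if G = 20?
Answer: Rational(12133, 32000) ≈ 0.37916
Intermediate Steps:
Mul(Mul(Add(-1998, Mul(-1, -895)), -55), Pow(Pow(Function('b')(G), 2), -1)) = Mul(Mul(Add(-1998, Mul(-1, -895)), -55), Pow(Pow(Pow(20, 2), 2), -1)) = Mul(Mul(Add(-1998, 895), -55), Pow(Pow(400, 2), -1)) = Mul(Mul(-1103, -55), Pow(160000, -1)) = Mul(60665, Rational(1, 160000)) = Rational(12133, 32000)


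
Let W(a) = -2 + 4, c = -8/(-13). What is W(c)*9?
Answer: 18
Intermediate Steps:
c = 8/13 (c = -8*(-1/13) = 8/13 ≈ 0.61539)
W(a) = 2
W(c)*9 = 2*9 = 18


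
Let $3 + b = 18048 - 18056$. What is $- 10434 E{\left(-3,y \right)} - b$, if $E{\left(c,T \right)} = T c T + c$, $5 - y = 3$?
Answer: $156521$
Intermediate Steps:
$y = 2$ ($y = 5 - 3 = 2$)
$E{\left(c,T \right)} = c + c T^{2}$ ($E{\left(c,T \right)} = c T^{2} + c = c + c T^{2}$)
$b = -11$ ($b = -3 + \left(18048 - 18056\right) = -3 - 8 = -11$)
$- 10434 E{\left(-3,y \right)} - b = - 10434 \left(- 3 \left(1 + 2^{2}\right)\right) - -11 = - 10434 \left(- 3 \left(1 + 4\right)\right) + 11 = - 10434 \left(\left(-3\right) 5\right) + 11 = \left(-10434\right) \left(-15\right) + 11 = 156510 + 11 = 156521$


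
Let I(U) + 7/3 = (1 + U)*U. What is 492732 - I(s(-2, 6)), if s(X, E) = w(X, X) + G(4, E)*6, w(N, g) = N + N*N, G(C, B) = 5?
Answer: 1475035/3 ≈ 4.9168e+5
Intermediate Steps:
w(N, g) = N + N²
s(X, E) = 30 + X*(1 + X) (s(X, E) = X*(1 + X) + 5*6 = X*(1 + X) + 30 = 30 + X*(1 + X))
I(U) = -7/3 + U*(1 + U) (I(U) = -7/3 + (1 + U)*U = -7/3 + U*(1 + U))
492732 - I(s(-2, 6)) = 492732 - (-7/3 + (30 - 2*(1 - 2)) + (30 - 2*(1 - 2))²) = 492732 - (-7/3 + (30 - 2*(-1)) + (30 - 2*(-1))²) = 492732 - (-7/3 + (30 + 2) + (30 + 2)²) = 492732 - (-7/3 + 32 + 32²) = 492732 - (-7/3 + 32 + 1024) = 492732 - 1*3161/3 = 492732 - 3161/3 = 1475035/3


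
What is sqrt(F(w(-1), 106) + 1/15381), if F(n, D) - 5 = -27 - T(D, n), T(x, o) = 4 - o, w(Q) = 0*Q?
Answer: 11*I*sqrt(5648245)/5127 ≈ 5.099*I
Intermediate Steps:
w(Q) = 0
F(n, D) = -26 + n (F(n, D) = 5 + (-27 - (4 - n)) = 5 + (-27 + (-4 + n)) = 5 + (-31 + n) = -26 + n)
sqrt(F(w(-1), 106) + 1/15381) = sqrt((-26 + 0) + 1/15381) = sqrt(-26 + 1/15381) = sqrt(-399905/15381) = 11*I*sqrt(5648245)/5127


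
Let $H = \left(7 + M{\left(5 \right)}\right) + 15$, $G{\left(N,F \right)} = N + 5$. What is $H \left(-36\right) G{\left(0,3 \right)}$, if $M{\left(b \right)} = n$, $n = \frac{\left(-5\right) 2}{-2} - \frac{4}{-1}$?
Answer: $-5580$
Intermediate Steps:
$n = 9$ ($n = \left(-10\right) \left(- \frac{1}{2}\right) - -4 = 5 + 4 = 9$)
$M{\left(b \right)} = 9$
$G{\left(N,F \right)} = 5 + N$
$H = 31$ ($H = \left(7 + 9\right) + 15 = 16 + 15 = 31$)
$H \left(-36\right) G{\left(0,3 \right)} = 31 \left(-36\right) \left(5 + 0\right) = \left(-1116\right) 5 = -5580$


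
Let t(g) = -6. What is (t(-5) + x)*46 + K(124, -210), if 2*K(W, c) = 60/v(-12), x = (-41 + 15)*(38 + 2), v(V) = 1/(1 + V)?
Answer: -48446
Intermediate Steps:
x = -1040 (x = -26*40 = -1040)
K(W, c) = -330 (K(W, c) = (60/(1/(1 - 12)))/2 = (60/(1/(-11)))/2 = (60/(-1/11))/2 = (60*(-11))/2 = (½)*(-660) = -330)
(t(-5) + x)*46 + K(124, -210) = (-6 - 1040)*46 - 330 = -1046*46 - 330 = -48116 - 330 = -48446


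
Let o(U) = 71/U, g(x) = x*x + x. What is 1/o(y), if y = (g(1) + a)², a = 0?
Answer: 4/71 ≈ 0.056338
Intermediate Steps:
g(x) = x + x² (g(x) = x² + x = x + x²)
y = 4 (y = (1*(1 + 1) + 0)² = (1*2 + 0)² = (2 + 0)² = 2² = 4)
1/o(y) = 1/(71/4) = 4/71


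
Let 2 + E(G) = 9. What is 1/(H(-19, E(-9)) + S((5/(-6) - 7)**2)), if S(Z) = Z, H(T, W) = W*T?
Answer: -36/2579 ≈ -0.013959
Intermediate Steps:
E(G) = 7 (E(G) = -2 + 9 = 7)
H(T, W) = T*W
1/(H(-19, E(-9)) + S((5/(-6) - 7)**2)) = 1/(-19*7 + (5/(-6) - 7)**2) = 1/(-133 + (5*(-1/6) - 7)**2) = 1/(-133 + (-5/6 - 7)**2) = 1/(-133 + (-47/6)**2) = 1/(-133 + 2209/36) = 1/(-2579/36) = -36/2579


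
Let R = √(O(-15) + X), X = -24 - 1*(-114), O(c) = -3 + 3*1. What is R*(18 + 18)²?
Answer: 3888*√10 ≈ 12295.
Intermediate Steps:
O(c) = 0 (O(c) = -3 + 3 = 0)
X = 90 (X = -24 + 114 = 90)
R = 3*√10 (R = √(0 + 90) = √90 = 3*√10 ≈ 9.4868)
R*(18 + 18)² = (3*√10)*(18 + 18)² = (3*√10)*36² = (3*√10)*1296 = 3888*√10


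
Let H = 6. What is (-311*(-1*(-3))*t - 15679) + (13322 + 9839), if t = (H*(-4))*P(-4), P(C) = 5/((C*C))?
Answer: 28959/2 ≈ 14480.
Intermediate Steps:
P(C) = 5/C**2 (P(C) = 5/(C**2) = 5/C**2)
t = -15/2 (t = (6*(-4))*(5/(-4)**2) = -120/16 = -24*5/16 = -15/2 ≈ -7.5000)
(-311*(-1*(-3))*t - 15679) + (13322 + 9839) = (-311*(-1*(-3))*(-15)/2 - 15679) + (13322 + 9839) = (-933*(-15)/2 - 15679) + 23161 = (-311*(-45/2) - 15679) + 23161 = (13995/2 - 15679) + 23161 = -17363/2 + 23161 = 28959/2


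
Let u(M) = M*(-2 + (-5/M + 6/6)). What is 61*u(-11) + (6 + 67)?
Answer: 439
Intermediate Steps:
u(M) = M*(-1 - 5/M) (u(M) = M*(-2 + (-5/M + 6*(⅙))) = M*(-2 + (-5/M + 1)) = M*(-2 + (1 - 5/M)) = M*(-1 - 5/M))
61*u(-11) + (6 + 67) = 61*(-5 - 1*(-11)) + (6 + 67) = 61*(-5 + 11) + 73 = 61*6 + 73 = 366 + 73 = 439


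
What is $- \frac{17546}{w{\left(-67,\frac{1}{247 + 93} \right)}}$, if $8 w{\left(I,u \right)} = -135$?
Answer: $\frac{140368}{135} \approx 1039.8$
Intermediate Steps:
$w{\left(I,u \right)} = - \frac{135}{8}$ ($w{\left(I,u \right)} = \frac{1}{8} \left(-135\right) = - \frac{135}{8}$)
$- \frac{17546}{w{\left(-67,\frac{1}{247 + 93} \right)}} = - \frac{17546}{- \frac{135}{8}} = \left(-17546\right) \left(- \frac{8}{135}\right) = \frac{140368}{135}$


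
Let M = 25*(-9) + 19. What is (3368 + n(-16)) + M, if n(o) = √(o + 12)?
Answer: 3162 + 2*I ≈ 3162.0 + 2.0*I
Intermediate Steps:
M = -206 (M = -225 + 19 = -206)
n(o) = √(12 + o)
(3368 + n(-16)) + M = (3368 + √(12 - 16)) - 206 = (3368 + √(-4)) - 206 = (3368 + 2*I) - 206 = 3162 + 2*I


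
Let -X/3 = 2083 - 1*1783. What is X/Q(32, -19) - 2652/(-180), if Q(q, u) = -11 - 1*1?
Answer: 1346/15 ≈ 89.733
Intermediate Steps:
Q(q, u) = -12 (Q(q, u) = -11 - 1 = -12)
X = -900 (X = -3*(2083 - 1*1783) = -3*(2083 - 1783) = -3*300 = -900)
X/Q(32, -19) - 2652/(-180) = -900/(-12) - 2652/(-180) = -900*(-1/12) - 2652*(-1/180) = 75 + 221/15 = 1346/15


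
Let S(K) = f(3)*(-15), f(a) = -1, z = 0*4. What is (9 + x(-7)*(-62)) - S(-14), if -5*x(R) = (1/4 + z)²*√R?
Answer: -6 + 31*I*√7/40 ≈ -6.0 + 2.0505*I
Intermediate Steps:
z = 0
x(R) = -√R/80 (x(R) = -(1/4 + 0)²*√R/5 = -(¼ + 0)²*√R/5 = -(¼)²*√R/5 = -√R/80)
S(K) = 15 (S(K) = -1*(-15) = 15)
(9 + x(-7)*(-62)) - S(-14) = (9 - I*√7/80*(-62)) - 1*15 = (9 - I*√7/80*(-62)) - 15 = (9 + 31*I*√7/40) - 15 = -6 + 31*I*√7/40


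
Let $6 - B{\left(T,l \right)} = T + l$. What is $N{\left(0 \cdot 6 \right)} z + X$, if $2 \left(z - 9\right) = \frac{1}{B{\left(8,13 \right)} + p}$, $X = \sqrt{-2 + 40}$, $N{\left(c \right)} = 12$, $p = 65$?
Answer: $\frac{2703}{25} + \sqrt{38} \approx 114.28$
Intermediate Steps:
$B{\left(T,l \right)} = 6 - T - l$ ($B{\left(T,l \right)} = 6 - \left(T + l\right) = 6 - T - l$)
$X = \sqrt{38} \approx 6.1644$
$z = \frac{901}{100}$ ($z = 9 + \frac{1}{2 \left(\left(6 - 8 - 13\right) + 65\right)} = 9 + \frac{1}{2 \left(-15 + 65\right)} = 9 + \frac{1}{2 \cdot 50} = 9 + \frac{1}{2} \cdot \frac{1}{50} = 9 + \frac{1}{100} = \frac{901}{100} \approx 9.01$)
$N{\left(0 \cdot 6 \right)} z + X = 12 \cdot \frac{901}{100} + \sqrt{38} = \frac{2703}{25} + \sqrt{38}$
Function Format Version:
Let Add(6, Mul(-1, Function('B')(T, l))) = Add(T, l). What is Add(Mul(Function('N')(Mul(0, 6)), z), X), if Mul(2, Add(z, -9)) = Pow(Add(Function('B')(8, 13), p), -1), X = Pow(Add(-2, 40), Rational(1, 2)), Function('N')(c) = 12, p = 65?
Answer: Add(Rational(2703, 25), Pow(38, Rational(1, 2))) ≈ 114.28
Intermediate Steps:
Function('B')(T, l) = Add(6, Mul(-1, T), Mul(-1, l)) (Function('B')(T, l) = Add(6, Mul(-1, Add(T, l))) = Add(6, Add(Mul(-1, T), Mul(-1, l))) = Add(6, Mul(-1, T), Mul(-1, l)))
X = Pow(38, Rational(1, 2)) ≈ 6.1644
z = Rational(901, 100) (z = Add(9, Mul(Rational(1, 2), Pow(Add(Add(6, Mul(-1, 8), Mul(-1, 13)), 65), -1))) = Add(9, Mul(Rational(1, 2), Pow(Add(Add(6, -8, -13), 65), -1))) = Add(9, Mul(Rational(1, 2), Pow(Add(-15, 65), -1))) = Add(9, Mul(Rational(1, 2), Pow(50, -1))) = Add(9, Mul(Rational(1, 2), Rational(1, 50))) = Add(9, Rational(1, 100)) = Rational(901, 100) ≈ 9.0100)
Add(Mul(Function('N')(Mul(0, 6)), z), X) = Add(Mul(12, Rational(901, 100)), Pow(38, Rational(1, 2))) = Add(Rational(2703, 25), Pow(38, Rational(1, 2)))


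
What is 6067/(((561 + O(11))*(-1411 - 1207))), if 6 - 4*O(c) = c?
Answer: -12134/2930851 ≈ -0.0041401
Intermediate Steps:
O(c) = 3/2 - c/4
6067/(((561 + O(11))*(-1411 - 1207))) = 6067/(((561 + (3/2 - ¼*11))*(-1411 - 1207))) = 6067/(((561 + (3/2 - 11/4))*(-2618))) = 6067/(((561 - 5/4)*(-2618))) = 6067/(((2239/4)*(-2618))) = 6067/(-2930851/2) = 6067*(-2/2930851) = -12134/2930851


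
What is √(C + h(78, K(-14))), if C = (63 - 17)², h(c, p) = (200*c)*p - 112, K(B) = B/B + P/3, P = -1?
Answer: 2*√3101 ≈ 111.37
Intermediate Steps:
K(B) = ⅔ (K(B) = B/B - 1/3 = 1 - 1*⅓ = 1 - ⅓ = ⅔)
h(c, p) = -112 + 200*c*p (h(c, p) = 200*c*p - 112 = -112 + 200*c*p)
C = 2116 (C = 46² = 2116)
√(C + h(78, K(-14))) = √(2116 + (-112 + 200*78*(⅔))) = √(2116 + (-112 + 10400)) = √(2116 + 10288) = √12404 = 2*√3101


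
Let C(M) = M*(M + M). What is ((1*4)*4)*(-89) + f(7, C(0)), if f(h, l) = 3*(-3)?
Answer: -1433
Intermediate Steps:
C(M) = 2*M**2 (C(M) = M*(2*M) = 2*M**2)
f(h, l) = -9
((1*4)*4)*(-89) + f(7, C(0)) = ((1*4)*4)*(-89) - 9 = (4*4)*(-89) - 9 = 16*(-89) - 9 = -1424 - 9 = -1433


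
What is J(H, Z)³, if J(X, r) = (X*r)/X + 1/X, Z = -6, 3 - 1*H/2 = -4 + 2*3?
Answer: -1331/8 ≈ -166.38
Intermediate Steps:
H = 2 (H = 6 - 2*(-4 + 2*3) = 6 - 2*(-4 + 6) = 6 - 2*2 = 6 - 4 = 2)
J(X, r) = r + 1/X
J(H, Z)³ = (-6 + 1/2)³ = (-6 + ½)³ = (-11/2)³ = -1331/8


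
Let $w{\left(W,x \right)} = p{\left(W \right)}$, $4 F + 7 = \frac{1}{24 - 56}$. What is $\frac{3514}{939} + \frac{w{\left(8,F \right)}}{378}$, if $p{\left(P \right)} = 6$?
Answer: $\frac{74107}{19719} \approx 3.7582$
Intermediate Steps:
$F = - \frac{225}{128}$ ($F = - \frac{7}{4} + \frac{1}{4 \left(24 - 56\right)} = - \frac{7}{4} + \frac{1}{4 \left(-32\right)} = - \frac{7}{4} + \frac{1}{4} \left(- \frac{1}{32}\right) = - \frac{7}{4} - \frac{1}{128} = - \frac{225}{128} \approx -1.7578$)
$w{\left(W,x \right)} = 6$
$\frac{3514}{939} + \frac{w{\left(8,F \right)}}{378} = \frac{3514}{939} + \frac{6}{378} = 3514 \cdot \frac{1}{939} + 6 \cdot \frac{1}{378} = \frac{3514}{939} + \frac{1}{63} = \frac{74107}{19719}$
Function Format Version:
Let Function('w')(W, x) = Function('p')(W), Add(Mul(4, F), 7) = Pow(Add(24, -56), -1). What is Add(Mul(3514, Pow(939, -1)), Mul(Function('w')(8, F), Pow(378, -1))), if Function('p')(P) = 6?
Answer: Rational(74107, 19719) ≈ 3.7582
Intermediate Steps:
F = Rational(-225, 128) (F = Add(Rational(-7, 4), Mul(Rational(1, 4), Pow(Add(24, -56), -1))) = Add(Rational(-7, 4), Mul(Rational(1, 4), Pow(-32, -1))) = Add(Rational(-7, 4), Mul(Rational(1, 4), Rational(-1, 32))) = Add(Rational(-7, 4), Rational(-1, 128)) = Rational(-225, 128) ≈ -1.7578)
Function('w')(W, x) = 6
Add(Mul(3514, Pow(939, -1)), Mul(Function('w')(8, F), Pow(378, -1))) = Add(Mul(3514, Pow(939, -1)), Mul(6, Pow(378, -1))) = Add(Mul(3514, Rational(1, 939)), Mul(6, Rational(1, 378))) = Add(Rational(3514, 939), Rational(1, 63)) = Rational(74107, 19719)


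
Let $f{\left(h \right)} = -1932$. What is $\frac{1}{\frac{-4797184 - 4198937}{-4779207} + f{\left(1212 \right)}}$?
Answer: $- \frac{531023}{1024936867} \approx -0.0005181$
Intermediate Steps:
$\frac{1}{\frac{-4797184 - 4198937}{-4779207} + f{\left(1212 \right)}} = \frac{1}{\frac{-4797184 - 4198937}{-4779207} - 1932} = \frac{1}{\left(-8996121\right) \left(- \frac{1}{4779207}\right) - 1932} = \frac{1}{\frac{999569}{531023} - 1932} = \frac{1}{- \frac{1024936867}{531023}} = - \frac{531023}{1024936867}$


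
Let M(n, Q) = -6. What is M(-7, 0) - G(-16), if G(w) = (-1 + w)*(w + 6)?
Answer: -176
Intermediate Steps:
G(w) = (-1 + w)*(6 + w)
M(-7, 0) - G(-16) = -6 - (-6 + (-16)² + 5*(-16)) = -6 - (-6 + 256 - 80) = -6 - 1*170 = -6 - 170 = -176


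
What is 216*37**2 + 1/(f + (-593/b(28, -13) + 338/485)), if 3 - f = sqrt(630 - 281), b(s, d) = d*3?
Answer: 876733490090076/2964879499 + 357777225*sqrt(349)/2964879499 ≈ 2.9571e+5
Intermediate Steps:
b(s, d) = 3*d
f = 3 - sqrt(349) (f = 3 - sqrt(630 - 281) = 3 - sqrt(349) ≈ -15.682)
216*37**2 + 1/(f + (-593/b(28, -13) + 338/485)) = 216*37**2 + 1/((3 - sqrt(349)) + (-593/(3*(-13)) + 338/485)) = 216*1369 + 1/((3 - sqrt(349)) + (-593/(-39) + 338*(1/485))) = 295704 + 1/((3 - sqrt(349)) + (-593*(-1/39) + 338/485)) = 295704 + 1/((3 - sqrt(349)) + (593/39 + 338/485)) = 295704 + 1/((3 - sqrt(349)) + 300787/18915) = 295704 + 1/(357532/18915 - sqrt(349))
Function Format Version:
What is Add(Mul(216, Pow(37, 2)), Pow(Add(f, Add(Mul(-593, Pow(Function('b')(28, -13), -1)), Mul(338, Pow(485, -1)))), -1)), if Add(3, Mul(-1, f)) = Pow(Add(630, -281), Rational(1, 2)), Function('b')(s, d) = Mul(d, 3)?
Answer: Add(Rational(876733490090076, 2964879499), Mul(Rational(357777225, 2964879499), Pow(349, Rational(1, 2)))) ≈ 2.9571e+5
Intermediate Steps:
Function('b')(s, d) = Mul(3, d)
f = Add(3, Mul(-1, Pow(349, Rational(1, 2)))) (f = Add(3, Mul(-1, Pow(Add(630, -281), Rational(1, 2)))) = Add(3, Mul(-1, Pow(349, Rational(1, 2)))) ≈ -15.682)
Add(Mul(216, Pow(37, 2)), Pow(Add(f, Add(Mul(-593, Pow(Function('b')(28, -13), -1)), Mul(338, Pow(485, -1)))), -1)) = Add(Mul(216, Pow(37, 2)), Pow(Add(Add(3, Mul(-1, Pow(349, Rational(1, 2)))), Add(Mul(-593, Pow(Mul(3, -13), -1)), Mul(338, Pow(485, -1)))), -1)) = Add(Mul(216, 1369), Pow(Add(Add(3, Mul(-1, Pow(349, Rational(1, 2)))), Add(Mul(-593, Pow(-39, -1)), Mul(338, Rational(1, 485)))), -1)) = Add(295704, Pow(Add(Add(3, Mul(-1, Pow(349, Rational(1, 2)))), Add(Mul(-593, Rational(-1, 39)), Rational(338, 485))), -1)) = Add(295704, Pow(Add(Add(3, Mul(-1, Pow(349, Rational(1, 2)))), Add(Rational(593, 39), Rational(338, 485))), -1)) = Add(295704, Pow(Add(Add(3, Mul(-1, Pow(349, Rational(1, 2)))), Rational(300787, 18915)), -1)) = Add(295704, Pow(Add(Rational(357532, 18915), Mul(-1, Pow(349, Rational(1, 2)))), -1))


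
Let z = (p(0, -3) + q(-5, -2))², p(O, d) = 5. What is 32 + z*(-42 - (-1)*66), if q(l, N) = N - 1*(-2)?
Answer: 632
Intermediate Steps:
q(l, N) = 2 + N (q(l, N) = N + 2 = 2 + N)
z = 25 (z = (5 + (2 - 2))² = (5 + 0)² = 5² = 25)
32 + z*(-42 - (-1)*66) = 32 + 25*(-42 - (-1)*66) = 32 + 25*(-42 - 1*(-66)) = 32 + 25*(-42 + 66) = 32 + 25*24 = 32 + 600 = 632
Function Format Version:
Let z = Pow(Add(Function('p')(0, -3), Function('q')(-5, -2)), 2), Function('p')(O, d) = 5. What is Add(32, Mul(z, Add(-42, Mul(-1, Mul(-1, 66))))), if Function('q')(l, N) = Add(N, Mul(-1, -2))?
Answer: 632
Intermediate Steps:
Function('q')(l, N) = Add(2, N) (Function('q')(l, N) = Add(N, 2) = Add(2, N))
z = 25 (z = Pow(Add(5, Add(2, -2)), 2) = Pow(Add(5, 0), 2) = Pow(5, 2) = 25)
Add(32, Mul(z, Add(-42, Mul(-1, Mul(-1, 66))))) = Add(32, Mul(25, Add(-42, Mul(-1, Mul(-1, 66))))) = Add(32, Mul(25, Add(-42, Mul(-1, -66)))) = Add(32, Mul(25, Add(-42, 66))) = Add(32, Mul(25, 24)) = Add(32, 600) = 632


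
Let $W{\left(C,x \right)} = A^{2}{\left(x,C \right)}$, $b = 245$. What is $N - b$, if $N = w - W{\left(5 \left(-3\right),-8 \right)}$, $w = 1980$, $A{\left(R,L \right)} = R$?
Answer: $1671$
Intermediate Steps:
$W{\left(C,x \right)} = x^{2}$
$N = 1916$ ($N = 1980 - \left(-8\right)^{2} = 1980 - 64 = 1916$)
$N - b = 1916 - 245 = 1671$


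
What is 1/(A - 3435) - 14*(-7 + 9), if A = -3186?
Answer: -185389/6621 ≈ -28.000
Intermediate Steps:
1/(A - 3435) - 14*(-7 + 9) = 1/(-3186 - 3435) - 14*(-7 + 9) = 1/(-6621) - 14*2 = -1/6621 - 1*28 = -1/6621 - 28 = -185389/6621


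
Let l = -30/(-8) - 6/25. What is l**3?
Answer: 43243551/1000000 ≈ 43.244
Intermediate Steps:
l = 351/100 (l = -30*(-1/8) - 6*1/25 = 15/4 - 6/25 = 351/100 ≈ 3.5100)
l**3 = (351/100)**3 = 43243551/1000000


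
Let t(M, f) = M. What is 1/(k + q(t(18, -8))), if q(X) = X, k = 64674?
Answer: 1/64692 ≈ 1.5458e-5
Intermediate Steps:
1/(k + q(t(18, -8))) = 1/(64674 + 18) = 1/64692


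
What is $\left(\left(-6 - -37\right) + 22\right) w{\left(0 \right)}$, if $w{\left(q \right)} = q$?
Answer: $0$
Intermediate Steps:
$\left(\left(-6 - -37\right) + 22\right) w{\left(0 \right)} = \left(\left(-6 - -37\right) + 22\right) 0 = \left(\left(-6 + 37\right) + 22\right) 0 = \left(31 + 22\right) 0 = 53 \cdot 0 = 0$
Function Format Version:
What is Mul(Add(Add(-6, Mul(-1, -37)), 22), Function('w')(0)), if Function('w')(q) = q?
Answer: 0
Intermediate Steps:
Mul(Add(Add(-6, Mul(-1, -37)), 22), Function('w')(0)) = Mul(Add(Add(-6, Mul(-1, -37)), 22), 0) = Mul(Add(Add(-6, 37), 22), 0) = Mul(Add(31, 22), 0) = Mul(53, 0) = 0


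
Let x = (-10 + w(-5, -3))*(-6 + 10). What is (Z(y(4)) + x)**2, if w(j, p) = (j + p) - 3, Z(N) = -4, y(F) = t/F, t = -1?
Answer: 7744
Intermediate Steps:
y(F) = -1/F
w(j, p) = -3 + j + p
x = -84 (x = (-10 + (-3 - 5 - 3))*(-6 + 10) = (-10 - 11)*4 = -21*4 = -84)
(Z(y(4)) + x)**2 = (-4 - 84)**2 = (-88)**2 = 7744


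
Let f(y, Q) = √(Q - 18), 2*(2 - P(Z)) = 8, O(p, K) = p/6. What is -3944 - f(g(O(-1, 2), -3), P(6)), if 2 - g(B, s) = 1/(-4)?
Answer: -3944 - 2*I*√5 ≈ -3944.0 - 4.4721*I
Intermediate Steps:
O(p, K) = p/6 (O(p, K) = p*(⅙) = p/6)
P(Z) = -2 (P(Z) = 2 - ½*8 = 2 - 4 = -2)
g(B, s) = 9/4 (g(B, s) = 2 - 1/(-4) = 2 - 1*(-¼) = 2 + ¼ = 9/4)
f(y, Q) = √(-18 + Q)
-3944 - f(g(O(-1, 2), -3), P(6)) = -3944 - √(-18 - 2) = -3944 - √(-20) = -3944 - 2*I*√5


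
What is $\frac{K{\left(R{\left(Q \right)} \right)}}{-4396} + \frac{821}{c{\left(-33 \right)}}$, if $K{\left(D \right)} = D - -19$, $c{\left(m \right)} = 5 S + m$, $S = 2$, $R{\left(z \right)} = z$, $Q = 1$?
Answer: $- \frac{902394}{25277} \approx -35.7$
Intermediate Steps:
$c{\left(m \right)} = 10 + m$ ($c{\left(m \right)} = 5 \cdot 2 + m = 10 + m$)
$K{\left(D \right)} = 19 + D$ ($K{\left(D \right)} = D + 19 = 19 + D$)
$\frac{K{\left(R{\left(Q \right)} \right)}}{-4396} + \frac{821}{c{\left(-33 \right)}} = \frac{19 + 1}{-4396} + \frac{821}{10 - 33} = 20 \left(- \frac{1}{4396}\right) + \frac{821}{-23} = - \frac{5}{1099} + 821 \left(- \frac{1}{23}\right) = - \frac{5}{1099} - \frac{821}{23} = - \frac{902394}{25277}$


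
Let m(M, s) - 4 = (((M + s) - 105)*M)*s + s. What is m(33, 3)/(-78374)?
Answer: 3412/39187 ≈ 0.087070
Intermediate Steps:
m(M, s) = 4 + s + M*s*(-105 + M + s) (m(M, s) = 4 + ((((M + s) - 105)*M)*s + s) = 4 + (((-105 + M + s)*M)*s + s) = 4 + ((M*(-105 + M + s))*s + s) = 4 + (M*s*(-105 + M + s) + s) = 4 + (s + M*s*(-105 + M + s)) = 4 + s + M*s*(-105 + M + s))
m(33, 3)/(-78374) = (4 + 3 + 33*3² + 3*33² - 105*33*3)/(-78374) = (4 + 3 + 33*9 + 3*1089 - 10395)*(-1/78374) = (4 + 3 + 297 + 3267 - 10395)*(-1/78374) = -6824*(-1/78374) = 3412/39187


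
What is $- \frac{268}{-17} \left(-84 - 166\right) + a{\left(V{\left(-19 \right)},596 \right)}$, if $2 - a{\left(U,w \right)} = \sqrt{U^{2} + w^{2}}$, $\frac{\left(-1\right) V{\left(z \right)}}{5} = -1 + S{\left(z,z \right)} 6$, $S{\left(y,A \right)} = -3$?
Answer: $- \frac{66966}{17} - \sqrt{364241} \approx -4542.7$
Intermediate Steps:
$V{\left(z \right)} = 95$ ($V{\left(z \right)} = - 5 \left(-1 - 18\right) = \left(-5\right) \left(-19\right) = 95$)
$a{\left(U,w \right)} = 2 - \sqrt{U^{2} + w^{2}}$
$- \frac{268}{-17} \left(-84 - 166\right) + a{\left(V{\left(-19 \right)},596 \right)} = - \frac{268}{-17} \left(-84 - 166\right) + \left(2 - \sqrt{95^{2} + 596^{2}}\right) = \left(-268\right) \left(- \frac{1}{17}\right) \left(-250\right) + \left(2 - \sqrt{9025 + 355216}\right) = \frac{268}{17} \left(-250\right) + \left(2 - \sqrt{364241}\right) = - \frac{67000}{17} + \left(2 - \sqrt{364241}\right) = - \frac{66966}{17} - \sqrt{364241}$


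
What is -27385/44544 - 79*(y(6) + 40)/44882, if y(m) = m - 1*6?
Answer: -684926305/999611904 ≈ -0.68519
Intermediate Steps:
y(m) = -6 + m (y(m) = m - 6 = -6 + m)
-27385/44544 - 79*(y(6) + 40)/44882 = -27385/44544 - 79*((-6 + 6) + 40)/44882 = -27385*1/44544 - 79*(0 + 40)*(1/44882) = -27385/44544 - 79*40*(1/44882) = -27385/44544 - 3160*1/44882 = -27385/44544 - 1580/22441 = -684926305/999611904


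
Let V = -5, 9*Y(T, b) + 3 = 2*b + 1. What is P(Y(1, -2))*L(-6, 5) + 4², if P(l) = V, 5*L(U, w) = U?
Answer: 22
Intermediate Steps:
Y(T, b) = -2/9 + 2*b/9 (Y(T, b) = -⅓ + (2*b + 1)/9 = -⅓ + (1 + 2*b)/9 = -⅓ + (⅑ + 2*b/9) = -2/9 + 2*b/9)
L(U, w) = U/5
P(l) = -5
P(Y(1, -2))*L(-6, 5) + 4² = -(-6) + 4² = -5*(-6/5) + 16 = 6 + 16 = 22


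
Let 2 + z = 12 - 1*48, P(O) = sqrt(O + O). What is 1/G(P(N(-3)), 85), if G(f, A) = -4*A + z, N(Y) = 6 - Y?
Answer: -1/378 ≈ -0.0026455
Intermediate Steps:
P(O) = sqrt(2)*sqrt(O) (P(O) = sqrt(2*O) = sqrt(2)*sqrt(O))
z = -38 (z = -2 + (12 - 1*48) = -2 + (12 - 48) = -2 - 36 = -38)
G(f, A) = -38 - 4*A (G(f, A) = -4*A - 38 = -38 - 4*A)
1/G(P(N(-3)), 85) = 1/(-38 - 4*85) = 1/(-38 - 340) = 1/(-378) = -1/378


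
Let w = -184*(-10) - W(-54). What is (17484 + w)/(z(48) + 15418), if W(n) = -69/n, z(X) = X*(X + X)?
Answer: 347809/360468 ≈ 0.96488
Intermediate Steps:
z(X) = 2*X**2 (z(X) = X*(2*X) = 2*X**2)
w = 33097/18 (w = -184*(-10) - (-69)/(-54) = 1840 - (-69)*(-1)/54 = 1840 - 1*23/18 = 1840 - 23/18 = 33097/18 ≈ 1838.7)
(17484 + w)/(z(48) + 15418) = (17484 + 33097/18)/(2*48**2 + 15418) = 347809/(18*(2*2304 + 15418)) = 347809/(18*(4608 + 15418)) = (347809/18)/20026 = (347809/18)*(1/20026) = 347809/360468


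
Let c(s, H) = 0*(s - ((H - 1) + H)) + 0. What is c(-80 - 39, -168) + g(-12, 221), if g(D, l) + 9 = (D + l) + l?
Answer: 421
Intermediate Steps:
g(D, l) = -9 + D + 2*l (g(D, l) = -9 + ((D + l) + l) = -9 + (D + 2*l) = -9 + D + 2*l)
c(s, H) = 0 (c(s, H) = 0*(s - ((-1 + H) + H)) + 0 = 0*(s - (-1 + 2*H)) + 0 = 0*(s + (1 - 2*H)) + 0 = 0*(1 + s - 2*H) + 0 = 0 + 0 = 0)
c(-80 - 39, -168) + g(-12, 221) = 0 + (-9 - 12 + 2*221) = 0 + (-9 - 12 + 442) = 0 + 421 = 421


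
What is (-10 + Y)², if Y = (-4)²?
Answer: 36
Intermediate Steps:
Y = 16
(-10 + Y)² = (-10 + 16)² = 6² = 36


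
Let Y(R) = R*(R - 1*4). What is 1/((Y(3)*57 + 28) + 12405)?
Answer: 1/12262 ≈ 8.1553e-5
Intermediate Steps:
Y(R) = R*(-4 + R) (Y(R) = R*(R - 4) = R*(-4 + R))
1/((Y(3)*57 + 28) + 12405) = 1/(((3*(-4 + 3))*57 + 28) + 12405) = 1/(((3*(-1))*57 + 28) + 12405) = 1/((-3*57 + 28) + 12405) = 1/((-171 + 28) + 12405) = 1/(-143 + 12405) = 1/12262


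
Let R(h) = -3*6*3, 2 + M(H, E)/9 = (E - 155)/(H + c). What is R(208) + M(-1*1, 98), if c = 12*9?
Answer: -8217/107 ≈ -76.794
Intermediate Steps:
c = 108
M(H, E) = -18 + 9*(-155 + E)/(108 + H) (M(H, E) = -18 + 9*((E - 155)/(H + 108)) = -18 + 9*((-155 + E)/(108 + H)) = -18 + 9*(-155 + E)/(108 + H))
R(h) = -54 (R(h) = -18*3 = -54)
R(208) + M(-1*1, 98) = -54 + 9*(-371 + 98 - (-2))/(108 - 1*1) = -54 + 9*(-371 + 98 - 2*(-1))/(108 - 1) = -54 + 9*(-371 + 98 + 2)/107 = -54 + 9*(1/107)*(-271) = -54 - 2439/107 = -8217/107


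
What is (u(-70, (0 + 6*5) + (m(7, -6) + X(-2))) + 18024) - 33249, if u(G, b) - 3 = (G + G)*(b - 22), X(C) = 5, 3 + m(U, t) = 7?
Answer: -17602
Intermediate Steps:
m(U, t) = 4 (m(U, t) = -3 + 7 = 4)
u(G, b) = 3 + 2*G*(-22 + b) (u(G, b) = 3 + (G + G)*(b - 22) = 3 + (2*G)*(-22 + b) = 3 + 2*G*(-22 + b))
(u(-70, (0 + 6*5) + (m(7, -6) + X(-2))) + 18024) - 33249 = ((3 - 44*(-70) + 2*(-70)*((0 + 6*5) + (4 + 5))) + 18024) - 33249 = ((3 + 3080 + 2*(-70)*((0 + 30) + 9)) + 18024) - 33249 = ((3 + 3080 + 2*(-70)*(30 + 9)) + 18024) - 33249 = ((3 + 3080 + 2*(-70)*39) + 18024) - 33249 = ((3 + 3080 - 5460) + 18024) - 33249 = (-2377 + 18024) - 33249 = 15647 - 33249 = -17602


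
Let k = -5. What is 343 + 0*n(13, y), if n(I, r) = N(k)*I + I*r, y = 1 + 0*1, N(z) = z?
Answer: 343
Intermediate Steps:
y = 1 (y = 1 + 0 = 1)
n(I, r) = -5*I + I*r
343 + 0*n(13, y) = 343 + 0*(13*(-5 + 1)) = 343 + 0*(13*(-4)) = 343 + 0*(-52) = 343 + 0 = 343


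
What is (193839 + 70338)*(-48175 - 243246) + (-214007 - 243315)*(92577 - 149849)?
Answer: -50794979933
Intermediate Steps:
(193839 + 70338)*(-48175 - 243246) + (-214007 - 243315)*(92577 - 149849) = 264177*(-291421) - 457322*(-57272) = -76986725517 + 26191745584 = -50794979933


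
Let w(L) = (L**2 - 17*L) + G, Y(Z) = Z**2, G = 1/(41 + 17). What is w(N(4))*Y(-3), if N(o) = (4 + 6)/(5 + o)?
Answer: -82859/522 ≈ -158.73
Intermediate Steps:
G = 1/58 ≈ 0.017241
N(o) = 10/(5 + o)
w(L) = 1/58 + L**2 - 17*L (w(L) = (L**2 - 17*L) + 1/58 = 1/58 + L**2 - 17*L)
w(N(4))*Y(-3) = (1/58 + (10/(5 + 4))**2 - 170/(5 + 4))*(-3)**2 = (1/58 + (10/9)**2 - 170/9)*9 = (1/58 + (10*(1/9))**2 - 170/9)*9 = (1/58 + (10/9)**2 - 17*10/9)*9 = (1/58 + 100/81 - 170/9)*9 = -82859/4698*9 = -82859/522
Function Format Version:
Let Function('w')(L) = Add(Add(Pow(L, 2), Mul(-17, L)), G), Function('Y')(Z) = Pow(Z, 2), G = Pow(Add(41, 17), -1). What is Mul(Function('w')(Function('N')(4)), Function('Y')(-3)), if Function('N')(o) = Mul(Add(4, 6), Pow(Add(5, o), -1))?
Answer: Rational(-82859, 522) ≈ -158.73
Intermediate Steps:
G = Rational(1, 58) (G = Pow(58, -1) = Rational(1, 58) ≈ 0.017241)
Function('N')(o) = Mul(10, Pow(Add(5, o), -1))
Function('w')(L) = Add(Rational(1, 58), Pow(L, 2), Mul(-17, L)) (Function('w')(L) = Add(Add(Pow(L, 2), Mul(-17, L)), Rational(1, 58)) = Add(Rational(1, 58), Pow(L, 2), Mul(-17, L)))
Mul(Function('w')(Function('N')(4)), Function('Y')(-3)) = Mul(Add(Rational(1, 58), Pow(Mul(10, Pow(Add(5, 4), -1)), 2), Mul(-17, Mul(10, Pow(Add(5, 4), -1)))), Pow(-3, 2)) = Mul(Add(Rational(1, 58), Pow(Mul(10, Pow(9, -1)), 2), Mul(-17, Mul(10, Pow(9, -1)))), 9) = Mul(Add(Rational(1, 58), Pow(Mul(10, Rational(1, 9)), 2), Mul(-17, Mul(10, Rational(1, 9)))), 9) = Mul(Add(Rational(1, 58), Pow(Rational(10, 9), 2), Mul(-17, Rational(10, 9))), 9) = Mul(Add(Rational(1, 58), Rational(100, 81), Rational(-170, 9)), 9) = Mul(Rational(-82859, 4698), 9) = Rational(-82859, 522)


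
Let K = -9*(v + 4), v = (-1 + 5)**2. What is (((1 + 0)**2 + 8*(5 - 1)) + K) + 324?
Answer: 177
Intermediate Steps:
v = 16 (v = 4**2 = 16)
K = -180 (K = -9*(16 + 4) = -9*20 = -180)
(((1 + 0)**2 + 8*(5 - 1)) + K) + 324 = (((1 + 0)**2 + 8*(5 - 1)) - 180) + 324 = ((1**2 + 8*4) - 180) + 324 = ((1 + 32) - 180) + 324 = (33 - 180) + 324 = -147 + 324 = 177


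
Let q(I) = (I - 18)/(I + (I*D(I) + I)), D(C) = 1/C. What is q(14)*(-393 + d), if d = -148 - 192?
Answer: 2932/29 ≈ 101.10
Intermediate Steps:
d = -340
D(C) = 1/C
q(I) = (-18 + I)/(1 + 2*I) (q(I) = (I - 18)/(I + (I/I + I)) = (-18 + I)/(I + (1 + I)) = (-18 + I)/(1 + 2*I))
q(14)*(-393 + d) = ((-18 + 14)/(1 + 2*14))*(-393 - 340) = (-4/(1 + 28))*(-733) = (-4/29)*(-733) = ((1/29)*(-4))*(-733) = -4/29*(-733) = 2932/29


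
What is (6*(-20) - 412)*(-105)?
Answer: 55860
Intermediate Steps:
(6*(-20) - 412)*(-105) = (-120 - 412)*(-105) = -532*(-105) = 55860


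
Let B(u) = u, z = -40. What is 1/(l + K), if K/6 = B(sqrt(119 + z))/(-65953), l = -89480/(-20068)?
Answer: 244089557218775305/1088356231894515092 + 4980168211251*sqrt(79)/1088356231894515092 ≈ 0.22431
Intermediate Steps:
l = 22370/5017 (l = -89480*(-1/20068) = 22370/5017 ≈ 4.4588)
K = -6*sqrt(79)/65953 (K = 6*(sqrt(119 - 40)/(-65953)) = 6*(sqrt(79)*(-1/65953)) = 6*(-sqrt(79)/65953) = -6*sqrt(79)/65953 ≈ -0.00080859)
1/(l + K) = 1/(22370/5017 - 6*sqrt(79)/65953)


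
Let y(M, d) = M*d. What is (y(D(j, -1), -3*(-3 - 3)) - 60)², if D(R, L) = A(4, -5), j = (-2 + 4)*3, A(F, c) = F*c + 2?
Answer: 147456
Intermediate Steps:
A(F, c) = 2 + F*c
j = 6 (j = 2*3 = 6)
D(R, L) = -18 (D(R, L) = 2 + 4*(-5) = 2 - 20 = -18)
(y(D(j, -1), -3*(-3 - 3)) - 60)² = (-(-54)*(-3 - 3) - 60)² = (-(-54)*(-6) - 60)² = (-18*18 - 60)² = (-324 - 60)² = (-384)² = 147456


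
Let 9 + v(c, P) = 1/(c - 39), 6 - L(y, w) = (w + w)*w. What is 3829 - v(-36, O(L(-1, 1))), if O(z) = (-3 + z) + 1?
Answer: 287851/75 ≈ 3838.0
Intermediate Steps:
L(y, w) = 6 - 2*w**2 (L(y, w) = 6 - (w + w)*w = 6 - 2*w*w = 6 - 2*w**2)
O(z) = -2 + z
v(c, P) = -9 + 1/(-39 + c) (v(c, P) = -9 + 1/(c - 39) = -9 + 1/(-39 + c))
3829 - v(-36, O(L(-1, 1))) = 3829 - (352 - 9*(-36))/(-39 - 36) = 3829 - (352 + 324)/(-75) = 3829 - (-1)*676/75 = 3829 - 1*(-676/75) = 3829 + 676/75 = 287851/75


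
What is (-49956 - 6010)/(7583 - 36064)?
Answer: 55966/28481 ≈ 1.9650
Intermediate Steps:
(-49956 - 6010)/(7583 - 36064) = -55966/(-28481) = -55966*(-1/28481) = 55966/28481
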